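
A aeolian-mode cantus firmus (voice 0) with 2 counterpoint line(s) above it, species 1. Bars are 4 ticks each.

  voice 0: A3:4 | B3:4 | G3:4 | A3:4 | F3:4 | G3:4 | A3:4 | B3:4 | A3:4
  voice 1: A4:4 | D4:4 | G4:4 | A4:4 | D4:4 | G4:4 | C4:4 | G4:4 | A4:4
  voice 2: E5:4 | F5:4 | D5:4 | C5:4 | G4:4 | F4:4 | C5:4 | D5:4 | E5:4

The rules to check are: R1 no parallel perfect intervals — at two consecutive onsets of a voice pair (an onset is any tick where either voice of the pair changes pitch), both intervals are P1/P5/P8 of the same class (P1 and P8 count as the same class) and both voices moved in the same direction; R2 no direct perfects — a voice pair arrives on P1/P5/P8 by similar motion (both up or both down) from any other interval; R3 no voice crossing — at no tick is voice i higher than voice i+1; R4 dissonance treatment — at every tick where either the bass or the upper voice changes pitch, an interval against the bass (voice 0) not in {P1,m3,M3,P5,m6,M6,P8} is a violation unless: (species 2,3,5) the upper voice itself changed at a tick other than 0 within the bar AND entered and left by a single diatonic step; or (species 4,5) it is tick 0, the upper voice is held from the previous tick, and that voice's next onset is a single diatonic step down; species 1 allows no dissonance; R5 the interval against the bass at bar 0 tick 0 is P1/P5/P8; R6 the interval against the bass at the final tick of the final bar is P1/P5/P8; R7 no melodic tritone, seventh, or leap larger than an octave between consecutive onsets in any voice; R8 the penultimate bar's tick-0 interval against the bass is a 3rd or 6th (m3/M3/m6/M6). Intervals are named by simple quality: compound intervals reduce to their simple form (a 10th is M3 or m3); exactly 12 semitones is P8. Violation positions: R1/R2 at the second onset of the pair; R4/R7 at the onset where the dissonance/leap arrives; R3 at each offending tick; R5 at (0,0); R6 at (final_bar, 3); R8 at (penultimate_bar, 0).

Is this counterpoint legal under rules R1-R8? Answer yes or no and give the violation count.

No (12 violations)

bar 0: v0=A3 v1=A4 v2=E5 (P5)
bar 1: v0=B3 v1=D4 v2=F5 (TT)
bar 2: v0=G3 v1=G4 v2=D5 (P5)
bar 3: v0=A3 v1=A4 v2=C5 (m3)
bar 4: v0=F3 v1=D4 v2=G4 (M2)
bar 5: v0=G3 v1=G4 v2=F4 (m7)
bar 6: v0=A3 v1=C4 v2=C5 (m3)
bar 7: v0=B3 v1=G4 v2=D5 (m3)
bar 8: v0=A3 v1=A4 v2=E5 (P5)
  R4 @ bar1.0: B3/F5 TT untreated
  R2 @ bar2.0: B3/F5 TT -> G3/D5 P5 similar
  R1 @ bar3.0: G3/G4 P8 -> A3/A4 P8 similar
  R4 @ bar4.0: F3/G4 M2 untreated
  R2 @ bar5.0: F3/D4 M6 -> G3/G4 P8 similar
  R3 @ bar5.0: G4 above F4
  R4 @ bar5.0: G3/F4 m7 untreated
  R3 @ bar5.1: G4 above F4
  R3 @ bar5.2: G4 above F4
  R3 @ bar5.3: G4 above F4
  R2 @ bar7.0: C4/C5 P8 -> G4/D5 P5 similar
  R1 @ bar8.0: G4/D5 P5 -> A4/E5 P5 similar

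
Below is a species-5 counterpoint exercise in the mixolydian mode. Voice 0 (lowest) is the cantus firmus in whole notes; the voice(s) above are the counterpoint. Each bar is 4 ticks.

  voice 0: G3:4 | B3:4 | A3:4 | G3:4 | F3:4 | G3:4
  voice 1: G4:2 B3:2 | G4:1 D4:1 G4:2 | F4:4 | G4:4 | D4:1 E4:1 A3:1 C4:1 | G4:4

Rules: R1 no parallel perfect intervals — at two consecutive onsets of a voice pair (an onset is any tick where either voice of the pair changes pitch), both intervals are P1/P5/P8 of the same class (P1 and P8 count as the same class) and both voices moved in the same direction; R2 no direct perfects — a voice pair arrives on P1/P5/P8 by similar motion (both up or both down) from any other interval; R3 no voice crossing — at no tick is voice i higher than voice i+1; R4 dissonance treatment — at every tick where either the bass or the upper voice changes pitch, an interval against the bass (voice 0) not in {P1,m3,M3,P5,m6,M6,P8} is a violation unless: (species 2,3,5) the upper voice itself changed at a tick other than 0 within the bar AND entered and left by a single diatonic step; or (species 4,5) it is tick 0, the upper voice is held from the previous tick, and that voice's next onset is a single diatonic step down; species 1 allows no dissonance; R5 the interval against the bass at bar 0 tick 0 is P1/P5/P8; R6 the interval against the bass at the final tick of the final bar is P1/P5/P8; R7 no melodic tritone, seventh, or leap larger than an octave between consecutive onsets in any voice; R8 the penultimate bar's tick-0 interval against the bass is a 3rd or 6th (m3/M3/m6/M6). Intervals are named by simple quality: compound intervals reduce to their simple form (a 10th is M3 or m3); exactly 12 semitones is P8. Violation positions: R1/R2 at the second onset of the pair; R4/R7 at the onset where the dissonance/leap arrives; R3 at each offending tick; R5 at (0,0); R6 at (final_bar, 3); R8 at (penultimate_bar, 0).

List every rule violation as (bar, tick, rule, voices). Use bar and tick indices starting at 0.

bar 0: v0=G3 v1=G4 downbeat P8
bar 1: v0=B3 v1=G4 downbeat m6
bar 2: v0=A3 v1=F4 downbeat m6
bar 3: v0=G3 v1=G4 downbeat P8
bar 4: v0=F3 v1=D4 downbeat M6
bar 5: v0=G3 v1=G4 downbeat P8
  -> R4 @ bar 4 tick 1 v(0, 1): F3/E4 M7 untreated
  -> R2 @ bar 5 tick 0 v(0, 1): F3/C4 P5 -> G3/G4 P8 similar

(4, 1, R4, (0, 1))
(5, 0, R2, (0, 1))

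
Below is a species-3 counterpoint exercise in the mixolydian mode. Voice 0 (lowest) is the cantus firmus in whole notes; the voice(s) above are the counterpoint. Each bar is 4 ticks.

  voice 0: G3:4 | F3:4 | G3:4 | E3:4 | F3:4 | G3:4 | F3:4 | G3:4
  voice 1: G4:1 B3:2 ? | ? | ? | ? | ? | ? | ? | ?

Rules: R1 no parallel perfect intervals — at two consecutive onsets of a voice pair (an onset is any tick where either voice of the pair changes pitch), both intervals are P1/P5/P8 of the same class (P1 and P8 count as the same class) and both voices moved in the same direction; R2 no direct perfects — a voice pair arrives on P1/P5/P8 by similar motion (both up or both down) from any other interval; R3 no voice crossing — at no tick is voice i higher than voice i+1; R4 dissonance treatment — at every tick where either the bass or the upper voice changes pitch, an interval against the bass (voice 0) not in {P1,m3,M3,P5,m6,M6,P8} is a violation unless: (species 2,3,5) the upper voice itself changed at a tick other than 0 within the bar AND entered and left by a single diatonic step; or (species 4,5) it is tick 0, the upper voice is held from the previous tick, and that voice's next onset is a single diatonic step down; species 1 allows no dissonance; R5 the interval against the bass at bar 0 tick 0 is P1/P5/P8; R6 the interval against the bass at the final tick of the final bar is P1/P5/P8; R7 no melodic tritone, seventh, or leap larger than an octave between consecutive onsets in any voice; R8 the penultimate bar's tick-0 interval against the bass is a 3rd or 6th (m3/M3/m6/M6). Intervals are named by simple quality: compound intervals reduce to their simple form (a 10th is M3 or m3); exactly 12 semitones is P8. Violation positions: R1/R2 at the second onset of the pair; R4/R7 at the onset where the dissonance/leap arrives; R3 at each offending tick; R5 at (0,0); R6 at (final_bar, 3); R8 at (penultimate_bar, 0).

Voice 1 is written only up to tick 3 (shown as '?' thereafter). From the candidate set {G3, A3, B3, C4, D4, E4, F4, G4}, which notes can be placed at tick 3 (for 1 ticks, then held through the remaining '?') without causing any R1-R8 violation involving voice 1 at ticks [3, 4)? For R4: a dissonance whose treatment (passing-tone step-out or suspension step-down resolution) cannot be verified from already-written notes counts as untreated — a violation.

G3: legal
A3: violates R4
B3: legal
C4: violates R4
D4: legal
E4: legal
F4: violates R4,R7
G4: legal

{B3, D4, E4, G3, G4}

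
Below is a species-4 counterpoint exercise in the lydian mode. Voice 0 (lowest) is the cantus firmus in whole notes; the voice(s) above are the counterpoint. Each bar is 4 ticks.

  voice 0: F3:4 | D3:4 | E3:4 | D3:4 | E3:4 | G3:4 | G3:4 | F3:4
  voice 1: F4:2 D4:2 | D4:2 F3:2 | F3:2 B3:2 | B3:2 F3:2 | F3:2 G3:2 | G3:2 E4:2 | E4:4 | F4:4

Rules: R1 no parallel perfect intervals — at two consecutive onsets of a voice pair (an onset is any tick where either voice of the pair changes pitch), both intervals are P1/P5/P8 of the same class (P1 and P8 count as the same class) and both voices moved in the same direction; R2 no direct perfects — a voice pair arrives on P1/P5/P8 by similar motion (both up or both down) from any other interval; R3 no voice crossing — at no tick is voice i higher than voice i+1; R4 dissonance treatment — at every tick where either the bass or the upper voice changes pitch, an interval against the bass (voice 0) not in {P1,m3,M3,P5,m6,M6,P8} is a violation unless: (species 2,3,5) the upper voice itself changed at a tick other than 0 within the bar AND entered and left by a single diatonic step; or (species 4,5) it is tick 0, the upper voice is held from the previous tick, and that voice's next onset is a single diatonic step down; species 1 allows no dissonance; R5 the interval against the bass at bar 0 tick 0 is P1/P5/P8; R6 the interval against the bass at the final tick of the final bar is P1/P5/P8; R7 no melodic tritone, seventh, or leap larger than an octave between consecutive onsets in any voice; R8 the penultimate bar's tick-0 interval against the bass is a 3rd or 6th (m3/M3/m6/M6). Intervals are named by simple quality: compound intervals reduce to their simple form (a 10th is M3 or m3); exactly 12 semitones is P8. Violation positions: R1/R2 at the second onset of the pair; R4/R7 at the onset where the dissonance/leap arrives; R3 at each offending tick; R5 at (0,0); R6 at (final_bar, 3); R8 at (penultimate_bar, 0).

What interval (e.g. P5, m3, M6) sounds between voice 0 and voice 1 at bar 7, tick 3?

voice 0=F3 voice 1=F4 -> P8

P8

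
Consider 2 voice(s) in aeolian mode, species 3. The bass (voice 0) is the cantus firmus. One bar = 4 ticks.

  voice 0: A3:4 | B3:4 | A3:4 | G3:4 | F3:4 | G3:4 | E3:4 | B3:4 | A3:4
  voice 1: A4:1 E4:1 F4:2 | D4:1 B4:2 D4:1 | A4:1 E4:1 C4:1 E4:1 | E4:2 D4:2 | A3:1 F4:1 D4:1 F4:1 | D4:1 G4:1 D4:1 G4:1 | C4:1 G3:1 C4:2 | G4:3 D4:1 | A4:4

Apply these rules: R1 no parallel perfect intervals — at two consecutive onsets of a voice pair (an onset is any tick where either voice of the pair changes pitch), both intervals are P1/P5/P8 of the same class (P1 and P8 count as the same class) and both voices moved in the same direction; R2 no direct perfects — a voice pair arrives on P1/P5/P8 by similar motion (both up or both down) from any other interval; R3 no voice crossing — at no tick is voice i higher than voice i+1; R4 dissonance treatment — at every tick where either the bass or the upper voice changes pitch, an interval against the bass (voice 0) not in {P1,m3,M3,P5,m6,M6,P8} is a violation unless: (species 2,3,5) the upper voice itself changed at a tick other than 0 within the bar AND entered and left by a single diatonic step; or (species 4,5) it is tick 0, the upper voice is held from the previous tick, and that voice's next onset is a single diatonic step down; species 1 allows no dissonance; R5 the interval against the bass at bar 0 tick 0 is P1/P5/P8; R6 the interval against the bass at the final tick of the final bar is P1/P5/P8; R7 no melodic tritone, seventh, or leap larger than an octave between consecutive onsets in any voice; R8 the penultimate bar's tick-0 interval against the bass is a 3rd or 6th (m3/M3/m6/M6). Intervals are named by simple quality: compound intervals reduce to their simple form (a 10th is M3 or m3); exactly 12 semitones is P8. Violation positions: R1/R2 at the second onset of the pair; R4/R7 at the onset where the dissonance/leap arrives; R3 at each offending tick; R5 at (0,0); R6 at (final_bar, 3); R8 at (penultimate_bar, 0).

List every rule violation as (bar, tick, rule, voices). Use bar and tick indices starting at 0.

No violations across 9 bars (A3..A3 vs A4..A4).

bar 0: v0=A3 v1=A4 downbeat P8
bar 1: v0=B3 v1=D4 downbeat m3
bar 2: v0=A3 v1=A4 downbeat P8
bar 3: v0=G3 v1=E4 downbeat M6
bar 4: v0=F3 v1=A3 downbeat M3
bar 5: v0=G3 v1=D4 downbeat P5
bar 6: v0=E3 v1=C4 downbeat m6
bar 7: v0=B3 v1=G4 downbeat m6
bar 8: v0=A3 v1=A4 downbeat P8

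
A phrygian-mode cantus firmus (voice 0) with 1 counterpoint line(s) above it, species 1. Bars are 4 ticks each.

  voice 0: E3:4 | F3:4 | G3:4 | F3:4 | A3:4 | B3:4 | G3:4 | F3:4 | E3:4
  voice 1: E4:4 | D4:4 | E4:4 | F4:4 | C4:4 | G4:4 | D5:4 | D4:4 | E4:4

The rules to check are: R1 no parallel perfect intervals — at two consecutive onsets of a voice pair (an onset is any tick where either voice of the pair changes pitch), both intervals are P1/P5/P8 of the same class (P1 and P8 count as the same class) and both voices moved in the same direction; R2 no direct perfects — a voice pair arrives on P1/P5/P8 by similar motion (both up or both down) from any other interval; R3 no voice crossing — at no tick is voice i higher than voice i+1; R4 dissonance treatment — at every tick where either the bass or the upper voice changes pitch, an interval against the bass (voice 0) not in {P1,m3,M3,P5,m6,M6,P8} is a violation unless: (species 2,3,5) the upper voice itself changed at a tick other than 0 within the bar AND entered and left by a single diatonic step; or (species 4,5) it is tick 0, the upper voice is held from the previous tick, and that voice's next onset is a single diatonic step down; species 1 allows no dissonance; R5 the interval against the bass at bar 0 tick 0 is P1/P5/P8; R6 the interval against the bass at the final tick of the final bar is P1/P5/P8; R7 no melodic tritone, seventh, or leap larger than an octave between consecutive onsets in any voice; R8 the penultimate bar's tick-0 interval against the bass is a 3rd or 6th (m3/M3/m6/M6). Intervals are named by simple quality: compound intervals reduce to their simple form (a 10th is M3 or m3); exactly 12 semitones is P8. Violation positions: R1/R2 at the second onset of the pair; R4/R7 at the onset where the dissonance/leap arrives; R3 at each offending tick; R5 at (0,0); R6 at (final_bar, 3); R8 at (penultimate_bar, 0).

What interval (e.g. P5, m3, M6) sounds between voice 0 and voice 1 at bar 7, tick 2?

M6

voice 0=F3 voice 1=D4 -> M6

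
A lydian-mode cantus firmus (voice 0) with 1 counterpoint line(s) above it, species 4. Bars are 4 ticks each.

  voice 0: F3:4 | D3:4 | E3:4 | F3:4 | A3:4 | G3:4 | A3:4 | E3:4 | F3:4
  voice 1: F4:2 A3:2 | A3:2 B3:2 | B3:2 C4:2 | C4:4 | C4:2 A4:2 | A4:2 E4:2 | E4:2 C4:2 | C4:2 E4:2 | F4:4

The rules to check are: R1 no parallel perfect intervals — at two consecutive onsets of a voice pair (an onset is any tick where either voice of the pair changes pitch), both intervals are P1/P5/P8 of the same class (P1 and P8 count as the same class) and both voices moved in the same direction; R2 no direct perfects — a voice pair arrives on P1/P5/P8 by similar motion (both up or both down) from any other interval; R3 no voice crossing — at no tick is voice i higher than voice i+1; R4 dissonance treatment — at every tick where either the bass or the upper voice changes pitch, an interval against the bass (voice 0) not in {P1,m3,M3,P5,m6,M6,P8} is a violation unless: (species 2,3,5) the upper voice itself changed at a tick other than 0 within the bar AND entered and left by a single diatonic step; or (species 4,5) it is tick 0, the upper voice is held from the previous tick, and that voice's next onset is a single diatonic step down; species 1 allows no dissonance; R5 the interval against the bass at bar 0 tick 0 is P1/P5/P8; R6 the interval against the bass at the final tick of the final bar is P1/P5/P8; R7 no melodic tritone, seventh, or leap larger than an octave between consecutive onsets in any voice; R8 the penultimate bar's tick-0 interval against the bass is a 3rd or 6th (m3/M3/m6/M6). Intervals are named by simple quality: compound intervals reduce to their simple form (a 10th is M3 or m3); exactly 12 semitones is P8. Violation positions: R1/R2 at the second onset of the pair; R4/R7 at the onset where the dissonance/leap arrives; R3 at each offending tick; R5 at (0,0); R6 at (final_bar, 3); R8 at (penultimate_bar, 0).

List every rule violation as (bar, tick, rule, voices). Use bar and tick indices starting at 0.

bar 0: v0=F3 v1=F4 downbeat P8
bar 1: v0=D3 v1=A3 downbeat P5
bar 2: v0=E3 v1=B3 downbeat P5
bar 3: v0=F3 v1=C4 downbeat P5
bar 4: v0=A3 v1=C4 downbeat m3
bar 5: v0=G3 v1=A4 downbeat M2
bar 6: v0=A3 v1=E4 downbeat P5
bar 7: v0=E3 v1=C4 downbeat m6
bar 8: v0=F3 v1=F4 downbeat P8
  -> R4 @ bar 5 tick 0 v(0, 1): G3/A4 M2 untreated
  -> R1 @ bar 8 tick 0 v(0, 1): E3/E4 P8 -> F3/F4 P8 similar

(5, 0, R4, (0, 1))
(8, 0, R1, (0, 1))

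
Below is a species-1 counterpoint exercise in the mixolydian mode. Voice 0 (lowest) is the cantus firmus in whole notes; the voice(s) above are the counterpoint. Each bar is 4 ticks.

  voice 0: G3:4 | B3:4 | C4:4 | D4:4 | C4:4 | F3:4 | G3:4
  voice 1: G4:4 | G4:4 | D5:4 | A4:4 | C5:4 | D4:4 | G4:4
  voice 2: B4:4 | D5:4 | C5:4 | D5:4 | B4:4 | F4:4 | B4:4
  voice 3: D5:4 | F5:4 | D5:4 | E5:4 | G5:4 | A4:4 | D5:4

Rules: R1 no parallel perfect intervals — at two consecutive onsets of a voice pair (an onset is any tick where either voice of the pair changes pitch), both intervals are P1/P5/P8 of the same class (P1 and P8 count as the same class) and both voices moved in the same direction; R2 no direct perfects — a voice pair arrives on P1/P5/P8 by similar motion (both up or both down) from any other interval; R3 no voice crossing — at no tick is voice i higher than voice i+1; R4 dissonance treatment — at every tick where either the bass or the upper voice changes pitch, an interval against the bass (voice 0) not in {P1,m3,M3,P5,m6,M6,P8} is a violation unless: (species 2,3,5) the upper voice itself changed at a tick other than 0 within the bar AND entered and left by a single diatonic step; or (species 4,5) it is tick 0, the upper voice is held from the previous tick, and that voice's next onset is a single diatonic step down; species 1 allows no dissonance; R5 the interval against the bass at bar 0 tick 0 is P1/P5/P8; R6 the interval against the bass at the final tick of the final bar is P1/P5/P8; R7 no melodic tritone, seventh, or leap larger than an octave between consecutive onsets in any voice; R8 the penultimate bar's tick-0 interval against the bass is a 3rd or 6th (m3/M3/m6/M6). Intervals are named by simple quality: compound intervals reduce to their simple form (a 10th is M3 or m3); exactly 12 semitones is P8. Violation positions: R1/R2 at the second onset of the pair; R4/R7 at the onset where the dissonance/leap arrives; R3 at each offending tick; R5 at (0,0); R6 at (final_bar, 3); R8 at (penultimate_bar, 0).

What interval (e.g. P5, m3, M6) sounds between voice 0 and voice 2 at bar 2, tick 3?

voice 0=C4 voice 2=C5 -> P8

P8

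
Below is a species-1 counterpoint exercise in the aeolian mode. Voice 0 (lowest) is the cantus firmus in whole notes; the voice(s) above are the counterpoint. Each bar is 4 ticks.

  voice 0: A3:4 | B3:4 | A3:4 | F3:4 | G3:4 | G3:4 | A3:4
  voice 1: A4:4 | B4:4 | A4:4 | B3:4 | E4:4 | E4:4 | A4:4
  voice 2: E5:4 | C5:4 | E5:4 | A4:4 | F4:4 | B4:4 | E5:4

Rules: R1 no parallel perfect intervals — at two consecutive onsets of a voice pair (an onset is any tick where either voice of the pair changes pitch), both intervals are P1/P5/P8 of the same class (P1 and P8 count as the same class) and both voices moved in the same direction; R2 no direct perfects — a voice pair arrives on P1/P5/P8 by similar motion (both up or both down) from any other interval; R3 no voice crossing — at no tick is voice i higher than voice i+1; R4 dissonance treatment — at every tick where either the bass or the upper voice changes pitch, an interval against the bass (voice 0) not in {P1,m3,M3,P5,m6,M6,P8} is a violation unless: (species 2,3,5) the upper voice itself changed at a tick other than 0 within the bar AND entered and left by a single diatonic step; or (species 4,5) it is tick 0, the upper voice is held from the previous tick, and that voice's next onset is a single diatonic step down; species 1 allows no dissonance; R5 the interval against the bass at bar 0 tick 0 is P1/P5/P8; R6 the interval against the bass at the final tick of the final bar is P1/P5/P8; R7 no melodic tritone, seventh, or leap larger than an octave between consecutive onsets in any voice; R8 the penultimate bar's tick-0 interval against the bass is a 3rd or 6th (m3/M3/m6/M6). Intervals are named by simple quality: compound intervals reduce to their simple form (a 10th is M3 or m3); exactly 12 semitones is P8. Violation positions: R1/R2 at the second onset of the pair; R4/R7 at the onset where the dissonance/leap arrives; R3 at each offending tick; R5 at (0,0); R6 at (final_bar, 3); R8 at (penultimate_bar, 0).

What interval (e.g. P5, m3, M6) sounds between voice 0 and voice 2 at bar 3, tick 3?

voice 0=F3 voice 2=A4 -> M3

M3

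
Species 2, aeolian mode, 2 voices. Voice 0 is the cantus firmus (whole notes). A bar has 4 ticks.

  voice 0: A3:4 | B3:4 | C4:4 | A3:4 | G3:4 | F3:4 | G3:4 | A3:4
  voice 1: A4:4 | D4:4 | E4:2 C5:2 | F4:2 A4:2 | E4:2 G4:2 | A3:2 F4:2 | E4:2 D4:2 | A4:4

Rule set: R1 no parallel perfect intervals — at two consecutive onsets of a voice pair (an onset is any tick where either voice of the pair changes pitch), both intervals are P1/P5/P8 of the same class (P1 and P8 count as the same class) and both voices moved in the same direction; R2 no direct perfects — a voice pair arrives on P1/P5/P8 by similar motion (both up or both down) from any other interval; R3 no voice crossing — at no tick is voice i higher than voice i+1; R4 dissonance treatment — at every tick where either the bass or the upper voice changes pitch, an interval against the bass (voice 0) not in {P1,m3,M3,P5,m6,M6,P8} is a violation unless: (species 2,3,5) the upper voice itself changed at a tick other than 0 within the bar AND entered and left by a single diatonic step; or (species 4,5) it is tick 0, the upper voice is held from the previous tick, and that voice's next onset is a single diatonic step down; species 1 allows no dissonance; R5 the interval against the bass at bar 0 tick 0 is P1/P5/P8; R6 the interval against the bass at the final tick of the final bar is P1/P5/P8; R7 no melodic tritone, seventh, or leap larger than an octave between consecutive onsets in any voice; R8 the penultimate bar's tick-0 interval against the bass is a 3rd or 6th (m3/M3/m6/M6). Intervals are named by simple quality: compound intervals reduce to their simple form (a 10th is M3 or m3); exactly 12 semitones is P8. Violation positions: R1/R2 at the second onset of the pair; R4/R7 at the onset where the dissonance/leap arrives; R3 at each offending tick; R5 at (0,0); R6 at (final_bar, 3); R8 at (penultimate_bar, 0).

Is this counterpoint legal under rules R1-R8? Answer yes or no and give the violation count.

bar 0: v0=A3 v1=A4 (P8)
bar 1: v0=B3 v1=D4 (m3)
bar 2: v0=C4 v1=E4 (M3)
bar 3: v0=A3 v1=F4 (m6)
bar 4: v0=G3 v1=E4 (M6)
bar 5: v0=F3 v1=A3 (M3)
bar 6: v0=G3 v1=E4 (M6)
bar 7: v0=A3 v1=A4 (P8)
  R7 @ bar5.0: G4->A3 leap 10st
  R2 @ bar7.0: G3/D4 P5 -> A3/A4 P8 similar

No (2 violations)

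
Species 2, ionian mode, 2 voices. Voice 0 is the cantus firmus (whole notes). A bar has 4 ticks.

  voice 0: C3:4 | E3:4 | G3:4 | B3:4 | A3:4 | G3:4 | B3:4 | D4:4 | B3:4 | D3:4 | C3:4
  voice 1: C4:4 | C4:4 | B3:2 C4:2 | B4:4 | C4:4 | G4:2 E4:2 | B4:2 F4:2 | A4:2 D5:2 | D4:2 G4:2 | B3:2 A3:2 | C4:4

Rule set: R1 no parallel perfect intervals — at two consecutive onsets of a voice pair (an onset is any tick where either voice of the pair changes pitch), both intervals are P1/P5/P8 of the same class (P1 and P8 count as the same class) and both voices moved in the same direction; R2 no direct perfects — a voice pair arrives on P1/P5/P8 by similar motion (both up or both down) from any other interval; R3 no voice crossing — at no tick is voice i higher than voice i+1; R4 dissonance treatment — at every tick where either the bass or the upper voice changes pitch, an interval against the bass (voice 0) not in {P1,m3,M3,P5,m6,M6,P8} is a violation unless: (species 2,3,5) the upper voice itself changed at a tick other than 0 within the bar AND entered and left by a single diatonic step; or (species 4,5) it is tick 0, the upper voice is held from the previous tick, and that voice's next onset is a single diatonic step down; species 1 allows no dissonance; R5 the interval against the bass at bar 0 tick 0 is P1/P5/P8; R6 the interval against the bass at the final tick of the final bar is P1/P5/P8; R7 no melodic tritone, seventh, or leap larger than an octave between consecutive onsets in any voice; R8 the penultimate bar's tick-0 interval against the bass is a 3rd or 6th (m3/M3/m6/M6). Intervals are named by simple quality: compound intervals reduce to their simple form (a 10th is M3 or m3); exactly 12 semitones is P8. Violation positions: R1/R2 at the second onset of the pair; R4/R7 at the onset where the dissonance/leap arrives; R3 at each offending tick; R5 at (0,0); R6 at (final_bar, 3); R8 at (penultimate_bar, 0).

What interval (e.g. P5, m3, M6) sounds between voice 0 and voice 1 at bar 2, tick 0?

M3

voice 0=G3 voice 1=B3 -> M3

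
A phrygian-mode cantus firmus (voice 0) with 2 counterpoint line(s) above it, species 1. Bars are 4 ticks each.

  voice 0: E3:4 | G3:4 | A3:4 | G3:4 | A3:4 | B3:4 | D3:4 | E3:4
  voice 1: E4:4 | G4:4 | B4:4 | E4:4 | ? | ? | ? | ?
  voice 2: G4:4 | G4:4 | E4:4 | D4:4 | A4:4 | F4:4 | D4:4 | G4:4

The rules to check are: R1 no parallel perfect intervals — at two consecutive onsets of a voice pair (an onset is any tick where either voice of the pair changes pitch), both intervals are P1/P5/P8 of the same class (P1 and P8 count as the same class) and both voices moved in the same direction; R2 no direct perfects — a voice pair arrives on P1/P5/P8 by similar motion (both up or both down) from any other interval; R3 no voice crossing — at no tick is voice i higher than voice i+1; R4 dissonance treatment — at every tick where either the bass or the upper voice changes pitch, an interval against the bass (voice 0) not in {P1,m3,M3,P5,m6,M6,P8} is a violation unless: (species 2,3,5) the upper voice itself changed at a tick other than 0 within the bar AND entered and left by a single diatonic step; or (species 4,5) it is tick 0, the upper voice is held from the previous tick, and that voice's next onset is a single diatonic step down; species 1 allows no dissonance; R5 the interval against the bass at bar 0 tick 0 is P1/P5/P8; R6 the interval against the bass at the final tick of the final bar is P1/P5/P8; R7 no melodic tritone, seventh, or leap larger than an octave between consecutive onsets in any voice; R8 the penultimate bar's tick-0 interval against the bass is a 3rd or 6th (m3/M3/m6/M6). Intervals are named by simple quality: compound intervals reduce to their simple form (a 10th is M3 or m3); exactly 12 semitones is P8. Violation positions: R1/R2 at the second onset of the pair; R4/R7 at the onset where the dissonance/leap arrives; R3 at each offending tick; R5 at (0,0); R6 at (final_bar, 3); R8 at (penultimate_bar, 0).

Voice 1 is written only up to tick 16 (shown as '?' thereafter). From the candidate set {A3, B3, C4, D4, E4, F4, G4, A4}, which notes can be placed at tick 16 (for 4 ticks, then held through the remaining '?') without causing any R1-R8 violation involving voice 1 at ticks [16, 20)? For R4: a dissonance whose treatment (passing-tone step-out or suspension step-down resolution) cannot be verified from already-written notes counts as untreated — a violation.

{A3, C4, E4, F4}

A3: legal
B3: violates R4
C4: legal
D4: violates R4
E4: legal
F4: legal
G4: violates R4
A4: violates R2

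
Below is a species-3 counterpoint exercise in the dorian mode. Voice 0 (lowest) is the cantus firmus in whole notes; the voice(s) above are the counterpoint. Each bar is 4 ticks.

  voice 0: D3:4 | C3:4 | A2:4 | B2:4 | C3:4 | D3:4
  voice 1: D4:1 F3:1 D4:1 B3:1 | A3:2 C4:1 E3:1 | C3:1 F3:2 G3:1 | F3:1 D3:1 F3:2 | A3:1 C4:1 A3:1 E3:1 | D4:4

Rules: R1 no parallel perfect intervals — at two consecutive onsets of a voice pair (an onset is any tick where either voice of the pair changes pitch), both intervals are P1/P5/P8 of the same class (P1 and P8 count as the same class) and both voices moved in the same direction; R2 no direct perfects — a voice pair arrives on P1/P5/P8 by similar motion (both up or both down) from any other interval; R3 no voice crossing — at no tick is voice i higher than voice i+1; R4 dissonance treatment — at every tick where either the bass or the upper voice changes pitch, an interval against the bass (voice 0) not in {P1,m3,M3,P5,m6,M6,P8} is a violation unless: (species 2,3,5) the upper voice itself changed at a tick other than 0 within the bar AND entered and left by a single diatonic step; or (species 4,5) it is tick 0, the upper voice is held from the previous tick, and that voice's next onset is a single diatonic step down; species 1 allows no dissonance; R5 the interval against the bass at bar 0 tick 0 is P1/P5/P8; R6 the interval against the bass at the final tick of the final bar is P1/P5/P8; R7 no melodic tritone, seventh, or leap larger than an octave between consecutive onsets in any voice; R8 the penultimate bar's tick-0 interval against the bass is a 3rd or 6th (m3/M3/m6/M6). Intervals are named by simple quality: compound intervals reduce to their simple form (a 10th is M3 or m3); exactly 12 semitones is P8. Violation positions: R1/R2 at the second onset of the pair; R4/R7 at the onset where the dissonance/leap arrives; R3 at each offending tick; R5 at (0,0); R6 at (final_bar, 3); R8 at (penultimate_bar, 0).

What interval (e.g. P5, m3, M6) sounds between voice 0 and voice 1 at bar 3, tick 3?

TT

voice 0=B2 voice 1=F3 -> TT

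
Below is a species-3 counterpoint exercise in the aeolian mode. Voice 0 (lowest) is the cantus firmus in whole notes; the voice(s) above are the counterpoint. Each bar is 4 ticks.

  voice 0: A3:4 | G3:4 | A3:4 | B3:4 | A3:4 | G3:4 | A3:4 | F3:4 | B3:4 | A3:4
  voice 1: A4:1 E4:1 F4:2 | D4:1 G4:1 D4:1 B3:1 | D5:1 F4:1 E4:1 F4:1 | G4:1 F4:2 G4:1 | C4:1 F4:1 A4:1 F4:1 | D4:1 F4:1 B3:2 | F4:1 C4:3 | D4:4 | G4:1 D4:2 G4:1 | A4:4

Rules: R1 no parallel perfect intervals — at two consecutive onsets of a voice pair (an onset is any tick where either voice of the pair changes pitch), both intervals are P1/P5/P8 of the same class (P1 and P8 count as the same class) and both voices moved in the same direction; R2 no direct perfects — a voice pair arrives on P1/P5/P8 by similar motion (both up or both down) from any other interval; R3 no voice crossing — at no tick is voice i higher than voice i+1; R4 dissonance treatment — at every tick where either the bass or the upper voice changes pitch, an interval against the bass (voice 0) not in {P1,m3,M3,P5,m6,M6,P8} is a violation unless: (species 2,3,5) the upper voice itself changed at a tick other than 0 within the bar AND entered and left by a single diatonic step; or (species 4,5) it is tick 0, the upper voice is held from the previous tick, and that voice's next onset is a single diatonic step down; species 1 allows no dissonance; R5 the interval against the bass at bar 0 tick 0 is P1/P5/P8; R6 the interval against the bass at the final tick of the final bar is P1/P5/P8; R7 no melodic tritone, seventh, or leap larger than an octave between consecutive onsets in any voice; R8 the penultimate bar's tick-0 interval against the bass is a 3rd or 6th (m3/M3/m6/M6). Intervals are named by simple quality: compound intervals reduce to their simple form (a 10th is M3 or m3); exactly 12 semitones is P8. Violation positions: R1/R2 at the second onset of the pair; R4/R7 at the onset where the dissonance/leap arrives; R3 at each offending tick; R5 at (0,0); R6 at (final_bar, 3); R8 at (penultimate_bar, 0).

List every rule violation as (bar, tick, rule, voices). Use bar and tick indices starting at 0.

(1, 0, R2, (0, 1))
(2, 0, R4, (0, 1))
(2, 0, R7, (1,))
(5, 0, R2, (0, 1))
(5, 1, R4, (0, 1))
(5, 2, R7, (1,))
(6, 0, R7, (1,))
(8, 0, R7, (0,))

bar 0: v0=A3 v1=A4 downbeat P8
bar 1: v0=G3 v1=D4 downbeat P5
bar 2: v0=A3 v1=D5 downbeat P4
bar 3: v0=B3 v1=G4 downbeat m6
bar 4: v0=A3 v1=C4 downbeat m3
bar 5: v0=G3 v1=D4 downbeat P5
bar 6: v0=A3 v1=F4 downbeat m6
bar 7: v0=F3 v1=D4 downbeat M6
bar 8: v0=B3 v1=G4 downbeat m6
bar 9: v0=A3 v1=A4 downbeat P8
  -> R2 @ bar 1 tick 0 v(0, 1): A3/F4 m6 -> G3/D4 P5 similar
  -> R4 @ bar 2 tick 0 v(0, 1): A3/D5 P4 untreated
  -> R7 @ bar 2 tick 0 v(1,): B3->D5 leap 15st
  -> R2 @ bar 5 tick 0 v(0, 1): A3/F4 m6 -> G3/D4 P5 similar
  -> R4 @ bar 5 tick 1 v(0, 1): G3/F4 m7 untreated
  -> R7 @ bar 5 tick 2 v(1,): F4->B3 leap 6st
  -> R7 @ bar 6 tick 0 v(1,): B3->F4 leap 6st
  -> R7 @ bar 8 tick 0 v(0,): F3->B3 leap 6st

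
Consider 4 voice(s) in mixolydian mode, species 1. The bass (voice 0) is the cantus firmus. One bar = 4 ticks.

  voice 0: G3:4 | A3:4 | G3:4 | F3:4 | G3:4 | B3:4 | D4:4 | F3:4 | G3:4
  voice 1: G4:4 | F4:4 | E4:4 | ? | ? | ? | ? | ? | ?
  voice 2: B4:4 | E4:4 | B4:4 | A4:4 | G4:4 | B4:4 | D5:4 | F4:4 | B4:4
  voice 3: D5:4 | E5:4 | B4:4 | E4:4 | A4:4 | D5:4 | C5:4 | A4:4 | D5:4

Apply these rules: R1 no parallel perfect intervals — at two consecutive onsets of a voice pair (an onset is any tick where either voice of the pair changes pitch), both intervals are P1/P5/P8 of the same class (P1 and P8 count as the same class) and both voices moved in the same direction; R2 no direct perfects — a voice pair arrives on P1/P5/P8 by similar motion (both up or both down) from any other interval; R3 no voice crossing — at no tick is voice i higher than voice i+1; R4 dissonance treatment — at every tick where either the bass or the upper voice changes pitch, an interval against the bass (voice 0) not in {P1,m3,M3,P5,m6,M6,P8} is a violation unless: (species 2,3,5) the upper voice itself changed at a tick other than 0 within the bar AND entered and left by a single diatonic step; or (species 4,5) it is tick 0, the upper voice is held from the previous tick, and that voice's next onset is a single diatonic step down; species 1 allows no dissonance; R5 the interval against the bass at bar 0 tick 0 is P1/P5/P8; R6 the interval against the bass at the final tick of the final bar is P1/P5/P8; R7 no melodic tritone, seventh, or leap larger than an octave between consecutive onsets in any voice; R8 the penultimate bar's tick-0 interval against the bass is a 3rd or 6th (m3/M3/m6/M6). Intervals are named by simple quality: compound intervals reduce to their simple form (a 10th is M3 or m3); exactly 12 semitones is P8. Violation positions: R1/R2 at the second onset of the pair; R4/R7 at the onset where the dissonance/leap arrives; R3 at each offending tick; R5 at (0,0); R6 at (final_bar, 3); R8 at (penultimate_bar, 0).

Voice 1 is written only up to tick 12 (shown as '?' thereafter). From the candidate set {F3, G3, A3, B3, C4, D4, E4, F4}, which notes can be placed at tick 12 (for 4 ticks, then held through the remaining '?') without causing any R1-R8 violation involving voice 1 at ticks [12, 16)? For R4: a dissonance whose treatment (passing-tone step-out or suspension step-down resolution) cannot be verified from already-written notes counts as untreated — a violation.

F3: violates R2,R7
G3: violates R4
A3: violates R1,R2
B3: violates R4
C4: violates R2
D4: violates R1
E4: violates R4
F4: legal

{F4}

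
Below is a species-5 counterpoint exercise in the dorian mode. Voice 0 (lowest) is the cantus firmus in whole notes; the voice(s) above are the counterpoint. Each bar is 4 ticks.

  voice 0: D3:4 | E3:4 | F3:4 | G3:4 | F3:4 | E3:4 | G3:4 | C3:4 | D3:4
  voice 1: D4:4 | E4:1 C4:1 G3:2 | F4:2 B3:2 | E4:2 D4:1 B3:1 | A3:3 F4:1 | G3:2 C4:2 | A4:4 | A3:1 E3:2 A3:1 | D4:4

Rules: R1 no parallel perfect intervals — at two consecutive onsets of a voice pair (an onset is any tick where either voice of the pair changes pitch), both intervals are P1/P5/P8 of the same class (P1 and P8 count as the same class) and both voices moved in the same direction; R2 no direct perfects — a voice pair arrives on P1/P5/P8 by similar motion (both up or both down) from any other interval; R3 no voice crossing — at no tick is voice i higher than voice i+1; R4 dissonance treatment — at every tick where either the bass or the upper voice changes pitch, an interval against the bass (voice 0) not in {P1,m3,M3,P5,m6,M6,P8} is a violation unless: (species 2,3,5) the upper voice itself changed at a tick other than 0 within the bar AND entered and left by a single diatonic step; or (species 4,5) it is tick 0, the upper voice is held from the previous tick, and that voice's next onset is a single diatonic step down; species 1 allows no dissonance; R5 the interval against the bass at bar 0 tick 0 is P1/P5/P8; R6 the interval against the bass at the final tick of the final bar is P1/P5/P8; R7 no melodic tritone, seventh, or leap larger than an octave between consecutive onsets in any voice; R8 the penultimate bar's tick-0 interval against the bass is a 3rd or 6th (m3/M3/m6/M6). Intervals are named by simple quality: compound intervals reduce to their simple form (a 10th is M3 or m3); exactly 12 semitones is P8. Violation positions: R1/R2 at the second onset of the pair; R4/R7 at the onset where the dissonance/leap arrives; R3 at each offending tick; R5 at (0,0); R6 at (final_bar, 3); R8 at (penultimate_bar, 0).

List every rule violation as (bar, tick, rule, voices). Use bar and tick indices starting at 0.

(1, 0, R1, (0, 1))
(2, 0, R2, (0, 1))
(2, 0, R7, (1,))
(2, 2, R4, (0, 1))
(2, 2, R7, (1,))
(5, 0, R7, (1,))
(6, 0, R4, (0, 1))
(8, 0, R2, (0, 1))

bar 0: v0=D3 v1=D4 downbeat P8
bar 1: v0=E3 v1=E4 downbeat P8
bar 2: v0=F3 v1=F4 downbeat P8
bar 3: v0=G3 v1=E4 downbeat M6
bar 4: v0=F3 v1=A3 downbeat M3
bar 5: v0=E3 v1=G3 downbeat m3
bar 6: v0=G3 v1=A4 downbeat M2
bar 7: v0=C3 v1=A3 downbeat M6
bar 8: v0=D3 v1=D4 downbeat P8
  -> R1 @ bar 1 tick 0 v(0, 1): D3/D4 P8 -> E3/E4 P8 similar
  -> R2 @ bar 2 tick 0 v(0, 1): E3/G3 m3 -> F3/F4 P8 similar
  -> R7 @ bar 2 tick 0 v(1,): G3->F4 leap 10st
  -> R4 @ bar 2 tick 2 v(0, 1): F3/B3 TT untreated
  -> R7 @ bar 2 tick 2 v(1,): F4->B3 leap 6st
  -> R7 @ bar 5 tick 0 v(1,): F4->G3 leap 10st
  -> R4 @ bar 6 tick 0 v(0, 1): G3/A4 M2 untreated
  -> R2 @ bar 8 tick 0 v(0, 1): C3/A3 M6 -> D3/D4 P8 similar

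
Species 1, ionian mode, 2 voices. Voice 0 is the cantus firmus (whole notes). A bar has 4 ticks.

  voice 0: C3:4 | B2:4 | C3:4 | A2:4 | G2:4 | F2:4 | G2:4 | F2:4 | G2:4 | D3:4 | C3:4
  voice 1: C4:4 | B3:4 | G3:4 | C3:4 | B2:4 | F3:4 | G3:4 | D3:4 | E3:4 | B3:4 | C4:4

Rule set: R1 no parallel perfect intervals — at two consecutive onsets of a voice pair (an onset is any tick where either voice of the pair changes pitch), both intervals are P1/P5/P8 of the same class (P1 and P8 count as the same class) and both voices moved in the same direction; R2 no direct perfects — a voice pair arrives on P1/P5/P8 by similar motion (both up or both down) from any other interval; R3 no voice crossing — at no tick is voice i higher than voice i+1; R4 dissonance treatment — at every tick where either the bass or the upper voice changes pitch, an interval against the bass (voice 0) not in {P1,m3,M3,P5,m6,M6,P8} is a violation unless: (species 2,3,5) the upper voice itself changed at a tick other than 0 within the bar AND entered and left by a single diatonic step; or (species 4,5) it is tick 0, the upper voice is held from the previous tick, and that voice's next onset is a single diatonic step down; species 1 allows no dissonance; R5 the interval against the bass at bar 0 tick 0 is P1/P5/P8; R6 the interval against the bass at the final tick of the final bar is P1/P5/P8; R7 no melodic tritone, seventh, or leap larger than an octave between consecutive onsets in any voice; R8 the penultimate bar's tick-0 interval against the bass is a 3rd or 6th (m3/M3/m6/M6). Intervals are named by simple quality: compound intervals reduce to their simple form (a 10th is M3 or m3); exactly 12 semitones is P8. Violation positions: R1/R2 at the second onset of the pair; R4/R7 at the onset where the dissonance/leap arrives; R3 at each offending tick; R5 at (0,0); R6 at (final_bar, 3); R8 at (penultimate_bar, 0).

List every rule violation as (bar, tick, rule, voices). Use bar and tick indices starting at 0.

bar 0: v0=C3 v1=C4 downbeat P8
bar 1: v0=B2 v1=B3 downbeat P8
bar 2: v0=C3 v1=G3 downbeat P5
bar 3: v0=A2 v1=C3 downbeat m3
bar 4: v0=G2 v1=B2 downbeat M3
bar 5: v0=F2 v1=F3 downbeat P8
bar 6: v0=G2 v1=G3 downbeat P8
bar 7: v0=F2 v1=D3 downbeat M6
bar 8: v0=G2 v1=E3 downbeat M6
bar 9: v0=D3 v1=B3 downbeat M6
bar 10: v0=C3 v1=C4 downbeat P8
  -> R1 @ bar 1 tick 0 v(0, 1): C3/C4 P8 -> B2/B3 P8 similar
  -> R7 @ bar 5 tick 0 v(1,): B2->F3 leap 6st
  -> R1 @ bar 6 tick 0 v(0, 1): F2/F3 P8 -> G2/G3 P8 similar

(1, 0, R1, (0, 1))
(5, 0, R7, (1,))
(6, 0, R1, (0, 1))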